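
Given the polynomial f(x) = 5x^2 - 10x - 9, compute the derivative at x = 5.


Differentiate term by term using power and sum rules:
f(x) = 5x^2 - 10x - 9
f'(x) = 10x - 10
Substitute x = 5:
f'(5) = 10 * 5 - 10
= 50 - 10
= 40

40


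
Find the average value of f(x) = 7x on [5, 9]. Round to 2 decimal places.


Average value = 1/(b-a) * integral from a to b of f(x) dx
First compute the integral of 7x:
F(x) = (7/2)x^2
F(9) = 7/2 * 81 + 0 * 9 = 567/2
F(5) = 7/2 * 25 + 0 * 5 = 175/2
Integral = 567/2 - 175/2 = 196
Average = 196 / (9 - 5) = 196 / 4
= 49 = 49.00

49.00


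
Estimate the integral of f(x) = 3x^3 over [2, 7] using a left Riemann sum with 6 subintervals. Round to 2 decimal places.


Left Riemann sum uses left endpoints of each subinterval.
Interval: [2, 7], n = 6
dx = (7 - 2) / 6 = 5/6
Left endpoints: [2, 17/6, 11/3, 9/2, 16/3, 37/6]
f values: [24, 4913/72, 1331/9, 2187/8, 4096/9, 50653/72]
Sum = dx * (sum of f values)
= 5/6 * 13377/8
= 22295/16 ≈ 1393.44

1393.44


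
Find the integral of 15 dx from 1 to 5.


The integral of a constant k over [a, b] equals k * (b - a).
integral from 1 to 5 of 15 dx
= 15 * (5 - 1)
= 15 * 4
= 60

60


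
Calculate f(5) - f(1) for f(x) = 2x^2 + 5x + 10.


Net change = f(b) - f(a)
f(x) = 2x^2 + 5x + 10
Compute f(5):
f(5) = 2 * 5^2 + 5 * 5 + 10
= 50 + 25 + 10
= 85
Compute f(1):
f(1) = 2 * 1^2 + 5 * 1 + 10
= 2 + 5 + 10
= 17
Net change = 85 - 17 = 68

68


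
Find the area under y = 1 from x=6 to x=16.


The area under a constant function y = 1 is a rectangle.
Width = 16 - 6 = 10
Height = 1
Area = width * height
= 10 * 1
= 10

10


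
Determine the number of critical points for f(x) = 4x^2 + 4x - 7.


Find where f'(x) = 0:
f'(x) = 8x + 4
Set f'(x) = 0:
8x + 4 = 0
x = -4 / 8 = -1/2
This is a linear equation in x, so there is exactly one solution.
Number of critical points: 1

1


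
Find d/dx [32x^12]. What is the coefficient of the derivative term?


We apply the power rule: d/dx [ax^n] = a*n * x^(n-1)
d/dx [32x^12]
= 32 * 12 * x^(12-1)
= 384x^11
The coefficient is 384

384


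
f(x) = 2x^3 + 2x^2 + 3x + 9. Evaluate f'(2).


Differentiate f(x) = 2x^3 + 2x^2 + 3x + 9 term by term:
f'(x) = 6x^2 + 4x + 3
Substitute x = 2:
f'(2) = 6 * 2^2 + 4 * 2 + 3
= 24 + 8 + 3
= 35

35


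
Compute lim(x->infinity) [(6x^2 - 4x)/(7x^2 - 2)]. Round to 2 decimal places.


For limits at infinity with equal-degree polynomials,
we compare leading coefficients.
Numerator leading term: 6x^2
Denominator leading term: 7x^2
Divide both by x^2:
lim = (6 - 4/x) / (7 - 2/x^2)
As x -> infinity, the 1/x and 1/x^2 terms vanish:
= 6/7 ≈ 0.86

0.86


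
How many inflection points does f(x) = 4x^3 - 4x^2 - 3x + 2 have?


Inflection points occur where f''(x) = 0 and concavity changes.
f(x) = 4x^3 - 4x^2 - 3x + 2
f'(x) = 12x^2 - 8x - 3
f''(x) = 24x - 8
Set f''(x) = 0:
24x - 8 = 0
x = 8 / 24 = 1/3
Since f''(x) is linear (degree 1), it changes sign at this point.
Therefore there is exactly 1 inflection point.

1


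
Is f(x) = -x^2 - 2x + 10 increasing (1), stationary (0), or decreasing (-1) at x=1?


Compute f'(x) to determine behavior:
f'(x) = -2x - 2
f'(1) = -2 * 1 - 2
= -2 - 2
= -4
Since f'(1) < 0, the function is decreasing (-1)

-1


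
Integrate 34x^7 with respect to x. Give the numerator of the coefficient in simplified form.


Apply the power rule for integration:
integral of ax^n dx = a/(n+1) * x^(n+1) + C
integral of 34x^7 dx
= 34/8 * x^8 + C
= 17/4 * x^8 + C
The coefficient in lowest terms is 17/4, and its numerator is 17

17


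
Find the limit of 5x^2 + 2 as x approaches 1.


Since polynomials are continuous, we use direct substitution.
lim(x->1) of 5x^2 + 2
= 5 * 1^2 + 0 * 1 + 2
= 5 + 0 + 2
= 7

7


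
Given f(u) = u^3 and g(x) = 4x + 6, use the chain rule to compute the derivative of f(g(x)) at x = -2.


Using the chain rule: (f(g(x)))' = f'(g(x)) * g'(x)
First, find g(-2):
g(-2) = 4 * (-2) + 6 = -2
Next, f'(u) = 3u^2
And g'(x) = 4
So f'(g(-2)) * g'(-2)
= 3 * (-2)^2 * 4
= 3 * 4 * 4
= 48

48


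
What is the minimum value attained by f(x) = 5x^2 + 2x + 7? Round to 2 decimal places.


For a quadratic f(x) = ax^2 + bx + c with a > 0, the minimum is at the vertex.
Vertex x-coordinate: x = -b/(2a)
x = -(2) / (2 * 5)
x = -2/10 = -1/5
Substitute back to find the minimum value:
f(-1/5) = 5 * (-1/5)^2 + 2 * (-1/5) + 7
= 1/5 - 2/5 + 7
= 34/5 = 6.80

6.80


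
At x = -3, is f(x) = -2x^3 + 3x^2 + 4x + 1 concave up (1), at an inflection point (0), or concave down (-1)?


Concavity is determined by the sign of f''(x).
f(x) = -2x^3 + 3x^2 + 4x + 1
f'(x) = -6x^2 + 6x + 4
f''(x) = -12x + 6
f''(-3) = -12 * (-3) + 6
= 36 + 6
= 42
Since f''(-3) > 0, the function is concave up (1)

1


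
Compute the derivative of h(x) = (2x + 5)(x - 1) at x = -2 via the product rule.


Let u(x) = 2x + 5 and v(x) = x - 1
u'(x) = 2
v'(x) = 1
Product rule: h'(x) = u'(x)*v(x) + u(x)*v'(x)
= 2 * (x - 1) + (2x + 5) * 1
At x = -2:
u(-2) = 2 * (-2) + 5 = 1
v(-2) = 1 * (-2) - 1 = -3
h'(-2) = 2 * (-3) + 1 * 1
= -6 + 1
= -5

-5


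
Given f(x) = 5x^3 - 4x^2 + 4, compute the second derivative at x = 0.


First derivative:
f'(x) = 15x^2 - 8x
Second derivative:
f''(x) = 30x - 8
Substitute x = 0:
f''(0) = 30 * 0 - 8
= 0 - 8
= -8

-8


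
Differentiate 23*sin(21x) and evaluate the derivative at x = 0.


Apply the chain rule to differentiate 23*sin(21x):
d/dx [23*sin(21x)]
= 23 * cos(21x) * d/dx(21x)
= 23 * 21 * cos(21x)
= 483 * cos(21x)
Evaluate at x = 0:
= 483 * cos(0)
= 483 * 1
= 483

483


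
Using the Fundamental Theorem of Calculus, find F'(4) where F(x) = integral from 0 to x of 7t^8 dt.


By the Fundamental Theorem of Calculus (Part 1):
If F(x) = integral from 0 to x of f(t) dt, then F'(x) = f(x)
Here f(t) = 7t^8
So F'(x) = 7x^8
Evaluate at x = 4:
F'(4) = 7 * 4^8
= 7 * 65536
= 458752

458752


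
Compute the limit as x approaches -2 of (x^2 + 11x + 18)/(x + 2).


Direct substitution gives 0/0, so we factor the numerator.
Factor: (x^2 + 11x + 18) = (x + 2)(x + 9)
Cancel the common factor (x + 2):
(x^2 + 11x + 18)/(x + 2) = (x + 9)
Now substitute x = -2:
= (-2) - (-9) = 7

7


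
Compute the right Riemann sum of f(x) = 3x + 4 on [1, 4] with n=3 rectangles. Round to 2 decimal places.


Right Riemann sum uses right endpoints of each subinterval.
Interval: [1, 4], n = 3
dx = (4 - 1) / 3 = 1
Right endpoints: [2, 3, 4]
f values: [10, 13, 16]
Sum = dx * (sum of f values)
= 1 * 39
= 39 = 39.00

39.00


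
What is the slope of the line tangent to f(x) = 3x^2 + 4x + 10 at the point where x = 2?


The slope of the tangent line equals f'(x) at the point.
f(x) = 3x^2 + 4x + 10
f'(x) = 6x + 4
At x = 2:
f'(2) = 6 * 2 + 4
= 12 + 4
= 16

16


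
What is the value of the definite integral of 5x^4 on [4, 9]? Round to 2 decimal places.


Find the antiderivative of 5x^4:
F(x) = 5/5 * x^5
Apply the Fundamental Theorem of Calculus:
F(9) - F(4)
= 5/5 * 9^5 - 5/5 * 4^5
= 5/5 * (59049 - 1024)
= 5/5 * 58025
= 58025 = 58025.00

58025.00


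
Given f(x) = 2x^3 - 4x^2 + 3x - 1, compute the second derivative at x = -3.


First derivative:
f'(x) = 6x^2 - 8x + 3
Second derivative:
f''(x) = 12x - 8
Substitute x = -3:
f''(-3) = 12 * (-3) - 8
= -36 - 8
= -44

-44


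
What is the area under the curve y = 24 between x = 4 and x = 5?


The area under a constant function y = 24 is a rectangle.
Width = 5 - 4 = 1
Height = 24
Area = width * height
= 1 * 24
= 24

24


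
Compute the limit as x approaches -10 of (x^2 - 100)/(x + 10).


Direct substitution gives 0/0, so we factor the numerator.
Factor: (x^2 - 100) = (x + 10)(x - 10)
Cancel the common factor (x + 10):
(x^2 - 100)/(x + 10) = (x - 10)
Now substitute x = -10:
= (-10) - (10) = -20

-20


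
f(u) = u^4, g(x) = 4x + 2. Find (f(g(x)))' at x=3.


Using the chain rule: (f(g(x)))' = f'(g(x)) * g'(x)
First, find g(3):
g(3) = 4 * 3 + 2 = 14
Next, f'(u) = 4u^3
And g'(x) = 4
So f'(g(3)) * g'(3)
= 4 * 14^3 * 4
= 4 * 2744 * 4
= 43904

43904


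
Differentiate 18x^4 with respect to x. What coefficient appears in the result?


We apply the power rule: d/dx [ax^n] = a*n * x^(n-1)
d/dx [18x^4]
= 18 * 4 * x^(4-1)
= 72x^3
The coefficient is 72

72


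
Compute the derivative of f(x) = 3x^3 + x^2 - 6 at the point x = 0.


Differentiate f(x) = 3x^3 + x^2 - 6 term by term:
f'(x) = 9x^2 + 2x
Substitute x = 0:
f'(0) = 9 * 0^2 + 2 * 0 + 0
= 0 + 0 + 0
= 0

0


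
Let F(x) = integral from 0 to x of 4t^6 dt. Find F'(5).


By the Fundamental Theorem of Calculus (Part 1):
If F(x) = integral from 0 to x of f(t) dt, then F'(x) = f(x)
Here f(t) = 4t^6
So F'(x) = 4x^6
Evaluate at x = 5:
F'(5) = 4 * 5^6
= 4 * 15625
= 62500

62500


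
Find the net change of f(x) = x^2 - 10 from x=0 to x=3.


Net change = f(b) - f(a)
f(x) = x^2 - 10
Compute f(3):
f(3) = 1 * 3^2 + 0 * 3 - 10
= 9 + 0 - 10
= -1
Compute f(0):
f(0) = 1 * 0^2 + 0 * 0 - 10
= 0 + 0 - 10
= -10
Net change = -1 - (-10) = 9

9


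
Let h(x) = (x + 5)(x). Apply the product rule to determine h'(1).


Let u(x) = x + 5 and v(x) = x
u'(x) = 1
v'(x) = 1
Product rule: h'(x) = u'(x)*v(x) + u(x)*v'(x)
= 1 * (x) + (x + 5) * 1
At x = 1:
u(1) = 1 * 1 + 5 = 6
v(1) = 1 * 1 + 0 = 1
h'(1) = 1 * 1 + 6 * 1
= 1 + 6
= 7

7


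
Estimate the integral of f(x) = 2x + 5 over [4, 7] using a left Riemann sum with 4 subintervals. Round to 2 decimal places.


Left Riemann sum uses left endpoints of each subinterval.
Interval: [4, 7], n = 4
dx = (7 - 4) / 4 = 3/4
Left endpoints: [4, 19/4, 11/2, 25/4]
f values: [13, 29/2, 16, 35/2]
Sum = dx * (sum of f values)
= 3/4 * 61
= 183/4 = 45.75

45.75


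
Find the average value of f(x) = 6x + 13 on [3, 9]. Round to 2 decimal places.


Average value = 1/(b-a) * integral from a to b of f(x) dx
First compute the integral of 6x + 13:
F(x) = 3x^2 + 13x
F(9) = 3 * 81 + 13 * 9 = 360
F(3) = 3 * 9 + 13 * 3 = 66
Integral = 360 - 66 = 294
Average = 294 / (9 - 3) = 294 / 6
= 49 = 49.00

49.00


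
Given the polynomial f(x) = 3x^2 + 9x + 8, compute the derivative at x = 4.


Differentiate term by term using power and sum rules:
f(x) = 3x^2 + 9x + 8
f'(x) = 6x + 9
Substitute x = 4:
f'(4) = 6 * 4 + 9
= 24 + 9
= 33

33


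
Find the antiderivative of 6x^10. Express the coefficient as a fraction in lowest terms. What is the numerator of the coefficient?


Apply the power rule for integration:
integral of ax^n dx = a/(n+1) * x^(n+1) + C
integral of 6x^10 dx
= 6/11 * x^11 + C
The coefficient in lowest terms is 6/11, and its numerator is 6

6


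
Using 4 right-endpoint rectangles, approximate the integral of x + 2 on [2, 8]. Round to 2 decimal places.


Right Riemann sum uses right endpoints of each subinterval.
Interval: [2, 8], n = 4
dx = (8 - 2) / 4 = 3/2
Right endpoints: [7/2, 5, 13/2, 8]
f values: [11/2, 7, 17/2, 10]
Sum = dx * (sum of f values)
= 3/2 * 31
= 93/2 = 46.50

46.50


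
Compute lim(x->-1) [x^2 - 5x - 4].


Since polynomials are continuous, we use direct substitution.
lim(x->-1) of x^2 - 5x - 4
= 1 * (-1)^2 - 5 * (-1) - 4
= 1 + 5 - 4
= 2

2


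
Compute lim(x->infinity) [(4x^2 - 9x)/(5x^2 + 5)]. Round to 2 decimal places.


For limits at infinity with equal-degree polynomials,
we compare leading coefficients.
Numerator leading term: 4x^2
Denominator leading term: 5x^2
Divide both by x^2:
lim = (4 - 9/x) / (5 + 5/x^2)
As x -> infinity, the 1/x and 1/x^2 terms vanish:
= 4/5 = 0.80

0.80


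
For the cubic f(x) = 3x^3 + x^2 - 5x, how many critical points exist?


Find where f'(x) = 0:
f(x) = 3x^3 + x^2 - 5x
f'(x) = 9x^2 + 2x - 5
This is a quadratic in x. Use the discriminant to count real roots.
Discriminant = (2)^2 - 4 * 9 * (-5)
= 4 - (-180)
= 184
Since discriminant > 0, f'(x) = 0 has 2 real solutions.
Number of critical points: 2

2


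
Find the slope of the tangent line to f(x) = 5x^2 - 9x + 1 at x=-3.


The slope of the tangent line equals f'(x) at the point.
f(x) = 5x^2 - 9x + 1
f'(x) = 10x - 9
At x = -3:
f'(-3) = 10 * (-3) - 9
= -30 - 9
= -39

-39


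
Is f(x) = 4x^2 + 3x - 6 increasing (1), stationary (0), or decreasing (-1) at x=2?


Compute f'(x) to determine behavior:
f'(x) = 8x + 3
f'(2) = 8 * 2 + 3
= 16 + 3
= 19
Since f'(2) > 0, the function is increasing (1)

1


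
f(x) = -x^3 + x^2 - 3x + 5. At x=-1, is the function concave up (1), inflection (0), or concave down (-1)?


Concavity is determined by the sign of f''(x).
f(x) = -x^3 + x^2 - 3x + 5
f'(x) = -3x^2 + 2x - 3
f''(x) = -6x + 2
f''(-1) = -6 * (-1) + 2
= 6 + 2
= 8
Since f''(-1) > 0, the function is concave up (1)

1


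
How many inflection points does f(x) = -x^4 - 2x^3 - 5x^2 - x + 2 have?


Inflection points occur where f''(x) = 0 and concavity changes.
f(x) = -x^4 - 2x^3 - 5x^2 - x + 2
f'(x) = -4x^3 - 6x^2 - 10x - 1
f''(x) = -12x^2 - 12x - 10
This is a quadratic in x. Use the discriminant to count real roots.
Discriminant = (-12)^2 - 4 * (-12) * (-10)
= 144 - 480
= -336
Since discriminant < 0, f''(x) = 0 has no real solutions.
Number of inflection points: 0

0


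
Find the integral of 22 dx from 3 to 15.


The integral of a constant k over [a, b] equals k * (b - a).
integral from 3 to 15 of 22 dx
= 22 * (15 - 3)
= 22 * 12
= 264

264


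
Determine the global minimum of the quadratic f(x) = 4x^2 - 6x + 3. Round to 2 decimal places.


For a quadratic f(x) = ax^2 + bx + c with a > 0, the minimum is at the vertex.
Vertex x-coordinate: x = -b/(2a)
x = -(-6) / (2 * 4)
x = 6/8 = 3/4
Substitute back to find the minimum value:
f(3/4) = 4 * (3/4)^2 - 6 * (3/4) + 3
= 9/4 - 9/2 + 3
= 3/4 = 0.75

0.75


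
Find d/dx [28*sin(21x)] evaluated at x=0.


Apply the chain rule to differentiate 28*sin(21x):
d/dx [28*sin(21x)]
= 28 * cos(21x) * d/dx(21x)
= 28 * 21 * cos(21x)
= 588 * cos(21x)
Evaluate at x = 0:
= 588 * cos(0)
= 588 * 1
= 588

588


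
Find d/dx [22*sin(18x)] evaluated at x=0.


Apply the chain rule to differentiate 22*sin(18x):
d/dx [22*sin(18x)]
= 22 * cos(18x) * d/dx(18x)
= 22 * 18 * cos(18x)
= 396 * cos(18x)
Evaluate at x = 0:
= 396 * cos(0)
= 396 * 1
= 396

396


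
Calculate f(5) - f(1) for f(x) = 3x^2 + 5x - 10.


Net change = f(b) - f(a)
f(x) = 3x^2 + 5x - 10
Compute f(5):
f(5) = 3 * 5^2 + 5 * 5 - 10
= 75 + 25 - 10
= 90
Compute f(1):
f(1) = 3 * 1^2 + 5 * 1 - 10
= 3 + 5 - 10
= -2
Net change = 90 - (-2) = 92

92


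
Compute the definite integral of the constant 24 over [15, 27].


The integral of a constant k over [a, b] equals k * (b - a).
integral from 15 to 27 of 24 dx
= 24 * (27 - 15)
= 24 * 12
= 288

288


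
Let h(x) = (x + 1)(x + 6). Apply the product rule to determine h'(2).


Let u(x) = x + 1 and v(x) = x + 6
u'(x) = 1
v'(x) = 1
Product rule: h'(x) = u'(x)*v(x) + u(x)*v'(x)
= 1 * (x + 6) + (x + 1) * 1
At x = 2:
u(2) = 1 * 2 + 1 = 3
v(2) = 1 * 2 + 6 = 8
h'(2) = 1 * 8 + 3 * 1
= 8 + 3
= 11

11


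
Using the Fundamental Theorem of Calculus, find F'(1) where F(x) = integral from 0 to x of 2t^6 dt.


By the Fundamental Theorem of Calculus (Part 1):
If F(x) = integral from 0 to x of f(t) dt, then F'(x) = f(x)
Here f(t) = 2t^6
So F'(x) = 2x^6
Evaluate at x = 1:
F'(1) = 2 * 1^6
= 2 * 1
= 2

2


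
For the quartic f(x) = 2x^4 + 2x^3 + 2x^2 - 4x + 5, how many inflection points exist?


Inflection points occur where f''(x) = 0 and concavity changes.
f(x) = 2x^4 + 2x^3 + 2x^2 - 4x + 5
f'(x) = 8x^3 + 6x^2 + 4x - 4
f''(x) = 24x^2 + 12x + 4
This is a quadratic in x. Use the discriminant to count real roots.
Discriminant = (12)^2 - 4 * 24 * 4
= 144 - 384
= -240
Since discriminant < 0, f''(x) = 0 has no real solutions.
Number of inflection points: 0

0


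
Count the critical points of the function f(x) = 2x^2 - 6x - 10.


Find where f'(x) = 0:
f'(x) = 4x - 6
Set f'(x) = 0:
4x - 6 = 0
x = 6 / 4 = 3/2
This is a linear equation in x, so there is exactly one solution.
Number of critical points: 1

1


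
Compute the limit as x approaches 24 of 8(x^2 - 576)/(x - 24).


Direct substitution gives 0/0, so we factor the numerator.
Factor: 8(x^2 - 576) = 8 * (x - 24)(x + 24)
Cancel the common factor (x - 24):
8(x^2 - 576)/(x - 24) = 8 * (x + 24)
Now substitute x = 24:
= 8 * (24 + 24) = 384

384


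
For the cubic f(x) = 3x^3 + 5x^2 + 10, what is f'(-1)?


Differentiate f(x) = 3x^3 + 5x^2 + 10 term by term:
f'(x) = 9x^2 + 10x
Substitute x = -1:
f'(-1) = 9 * (-1)^2 + 10 * (-1) + 0
= 9 - 10 + 0
= -1

-1


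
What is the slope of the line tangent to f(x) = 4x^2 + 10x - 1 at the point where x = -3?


The slope of the tangent line equals f'(x) at the point.
f(x) = 4x^2 + 10x - 1
f'(x) = 8x + 10
At x = -3:
f'(-3) = 8 * (-3) + 10
= -24 + 10
= -14

-14


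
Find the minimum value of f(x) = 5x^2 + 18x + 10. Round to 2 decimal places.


For a quadratic f(x) = ax^2 + bx + c with a > 0, the minimum is at the vertex.
Vertex x-coordinate: x = -b/(2a)
x = -(18) / (2 * 5)
x = -18/10 = -9/5
Substitute back to find the minimum value:
f(-9/5) = 5 * (-9/5)^2 + 18 * (-9/5) + 10
= 81/5 - 162/5 + 10
= -31/5 = -6.20

-6.20


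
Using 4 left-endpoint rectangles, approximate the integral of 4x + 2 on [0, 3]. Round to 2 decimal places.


Left Riemann sum uses left endpoints of each subinterval.
Interval: [0, 3], n = 4
dx = (3 - 0) / 4 = 3/4
Left endpoints: [0, 3/4, 3/2, 9/4]
f values: [2, 5, 8, 11]
Sum = dx * (sum of f values)
= 3/4 * 26
= 39/2 = 19.50

19.50


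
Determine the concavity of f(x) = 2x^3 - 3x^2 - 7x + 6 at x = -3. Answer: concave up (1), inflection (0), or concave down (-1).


Concavity is determined by the sign of f''(x).
f(x) = 2x^3 - 3x^2 - 7x + 6
f'(x) = 6x^2 - 6x - 7
f''(x) = 12x - 6
f''(-3) = 12 * (-3) - 6
= -36 - 6
= -42
Since f''(-3) < 0, the function is concave down (-1)

-1


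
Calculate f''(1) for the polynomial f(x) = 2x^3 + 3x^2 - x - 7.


First derivative:
f'(x) = 6x^2 + 6x - 1
Second derivative:
f''(x) = 12x + 6
Substitute x = 1:
f''(1) = 12 * 1 + 6
= 12 + 6
= 18

18


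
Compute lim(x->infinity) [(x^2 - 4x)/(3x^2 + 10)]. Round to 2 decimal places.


For limits at infinity with equal-degree polynomials,
we compare leading coefficients.
Numerator leading term: x^2
Denominator leading term: 3x^2
Divide both by x^2:
lim = (1 - 4/x) / (3 + 10/x^2)
As x -> infinity, the 1/x and 1/x^2 terms vanish:
= 1/3 ≈ 0.33

0.33


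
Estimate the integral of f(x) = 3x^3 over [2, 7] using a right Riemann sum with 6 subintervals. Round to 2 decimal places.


Right Riemann sum uses right endpoints of each subinterval.
Interval: [2, 7], n = 6
dx = (7 - 2) / 6 = 5/6
Right endpoints: [17/6, 11/3, 9/2, 16/3, 37/6, 7]
f values: [4913/72, 1331/9, 2187/8, 4096/9, 50653/72, 1029]
Sum = dx * (sum of f values)
= 5/6 * 21417/8
= 35695/16 ≈ 2230.94

2230.94


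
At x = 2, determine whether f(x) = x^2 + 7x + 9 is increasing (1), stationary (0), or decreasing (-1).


Compute f'(x) to determine behavior:
f'(x) = 2x + 7
f'(2) = 2 * 2 + 7
= 4 + 7
= 11
Since f'(2) > 0, the function is increasing (1)

1


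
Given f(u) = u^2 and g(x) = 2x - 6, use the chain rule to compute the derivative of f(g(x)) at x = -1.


Using the chain rule: (f(g(x)))' = f'(g(x)) * g'(x)
First, find g(-1):
g(-1) = 2 * (-1) - 6 = -8
Next, f'(u) = 2u
And g'(x) = 2
So f'(g(-1)) * g'(-1)
= 2 * (-8) * 2
= -32

-32


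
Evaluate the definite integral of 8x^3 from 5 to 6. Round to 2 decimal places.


Find the antiderivative of 8x^3:
F(x) = 8/4 * x^4
Apply the Fundamental Theorem of Calculus:
F(6) - F(5)
= 8/4 * 6^4 - 8/4 * 5^4
= 8/4 * (1296 - 625)
= 8/4 * 671
= 1342 = 1342.00

1342.00


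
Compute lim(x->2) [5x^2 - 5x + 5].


Since polynomials are continuous, we use direct substitution.
lim(x->2) of 5x^2 - 5x + 5
= 5 * 2^2 - 5 * 2 + 5
= 20 - 10 + 5
= 15

15


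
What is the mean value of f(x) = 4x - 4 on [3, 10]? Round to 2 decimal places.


Average value = 1/(b-a) * integral from a to b of f(x) dx
First compute the integral of 4x - 4:
F(x) = 2x^2 - 4x
F(10) = 2 * 100 - 4 * 10 = 160
F(3) = 2 * 9 - 4 * 3 = 6
Integral = 160 - 6 = 154
Average = 154 / (10 - 3) = 154 / 7
= 22 = 22.00

22.00


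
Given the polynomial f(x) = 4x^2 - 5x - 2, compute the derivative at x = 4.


Differentiate term by term using power and sum rules:
f(x) = 4x^2 - 5x - 2
f'(x) = 8x - 5
Substitute x = 4:
f'(4) = 8 * 4 - 5
= 32 - 5
= 27

27


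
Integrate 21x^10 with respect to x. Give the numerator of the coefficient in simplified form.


Apply the power rule for integration:
integral of ax^n dx = a/(n+1) * x^(n+1) + C
integral of 21x^10 dx
= 21/11 * x^11 + C
The coefficient in lowest terms is 21/11, and its numerator is 21

21


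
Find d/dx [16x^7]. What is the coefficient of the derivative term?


We apply the power rule: d/dx [ax^n] = a*n * x^(n-1)
d/dx [16x^7]
= 16 * 7 * x^(7-1)
= 112x^6
The coefficient is 112

112


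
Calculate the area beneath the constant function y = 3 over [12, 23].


The area under a constant function y = 3 is a rectangle.
Width = 23 - 12 = 11
Height = 3
Area = width * height
= 11 * 3
= 33

33


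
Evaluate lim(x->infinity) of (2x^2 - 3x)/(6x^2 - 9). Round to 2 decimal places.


For limits at infinity with equal-degree polynomials,
we compare leading coefficients.
Numerator leading term: 2x^2
Denominator leading term: 6x^2
Divide both by x^2:
lim = (2 - 3/x) / (6 - 9/x^2)
As x -> infinity, the 1/x and 1/x^2 terms vanish:
= 2/6 = 1/3 ≈ 0.33

0.33


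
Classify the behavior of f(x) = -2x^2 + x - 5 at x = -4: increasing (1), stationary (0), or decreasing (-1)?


Compute f'(x) to determine behavior:
f'(x) = -4x + 1
f'(-4) = -4 * (-4) + 1
= 16 + 1
= 17
Since f'(-4) > 0, the function is increasing (1)

1


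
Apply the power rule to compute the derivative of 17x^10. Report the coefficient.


We apply the power rule: d/dx [ax^n] = a*n * x^(n-1)
d/dx [17x^10]
= 17 * 10 * x^(10-1)
= 170x^9
The coefficient is 170

170


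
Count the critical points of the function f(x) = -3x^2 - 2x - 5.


Find where f'(x) = 0:
f'(x) = -6x - 2
Set f'(x) = 0:
-6x - 2 = 0
x = 2 / (-6) = -1/3
This is a linear equation in x, so there is exactly one solution.
Number of critical points: 1

1


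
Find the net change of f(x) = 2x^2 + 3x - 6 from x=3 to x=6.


Net change = f(b) - f(a)
f(x) = 2x^2 + 3x - 6
Compute f(6):
f(6) = 2 * 6^2 + 3 * 6 - 6
= 72 + 18 - 6
= 84
Compute f(3):
f(3) = 2 * 3^2 + 3 * 3 - 6
= 18 + 9 - 6
= 21
Net change = 84 - 21 = 63

63


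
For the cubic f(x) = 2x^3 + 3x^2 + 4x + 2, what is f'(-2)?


Differentiate f(x) = 2x^3 + 3x^2 + 4x + 2 term by term:
f'(x) = 6x^2 + 6x + 4
Substitute x = -2:
f'(-2) = 6 * (-2)^2 + 6 * (-2) + 4
= 24 - 12 + 4
= 16

16


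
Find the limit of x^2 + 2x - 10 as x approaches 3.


Since polynomials are continuous, we use direct substitution.
lim(x->3) of x^2 + 2x - 10
= 1 * 3^2 + 2 * 3 - 10
= 9 + 6 - 10
= 5

5


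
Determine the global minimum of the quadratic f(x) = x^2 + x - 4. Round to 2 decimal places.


For a quadratic f(x) = ax^2 + bx + c with a > 0, the minimum is at the vertex.
Vertex x-coordinate: x = -b/(2a)
x = -(1) / (2 * 1)
x = -1/2
Substitute back to find the minimum value:
f(-1/2) = 1 * (-1/2)^2 + 1 * (-1/2) - 4
= 1/4 - 1/2 - 4
= -17/4 = -4.25

-4.25


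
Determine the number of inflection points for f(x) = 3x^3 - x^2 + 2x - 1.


Inflection points occur where f''(x) = 0 and concavity changes.
f(x) = 3x^3 - x^2 + 2x - 1
f'(x) = 9x^2 - 2x + 2
f''(x) = 18x - 2
Set f''(x) = 0:
18x - 2 = 0
x = 2 / 18 = 1/9
Since f''(x) is linear (degree 1), it changes sign at this point.
Therefore there is exactly 1 inflection point.

1


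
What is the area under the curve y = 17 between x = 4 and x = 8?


The area under a constant function y = 17 is a rectangle.
Width = 8 - 4 = 4
Height = 17
Area = width * height
= 4 * 17
= 68

68


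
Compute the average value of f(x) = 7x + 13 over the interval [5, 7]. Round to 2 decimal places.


Average value = 1/(b-a) * integral from a to b of f(x) dx
First compute the integral of 7x + 13:
F(x) = (7/2)x^2 + 13x
F(7) = 7/2 * 49 + 13 * 7 = 525/2
F(5) = 7/2 * 25 + 13 * 5 = 305/2
Integral = 525/2 - 305/2 = 110
Average = 110 / (7 - 5) = 110 / 2
= 55 = 55.00

55.00


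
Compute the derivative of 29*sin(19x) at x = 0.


Apply the chain rule to differentiate 29*sin(19x):
d/dx [29*sin(19x)]
= 29 * cos(19x) * d/dx(19x)
= 29 * 19 * cos(19x)
= 551 * cos(19x)
Evaluate at x = 0:
= 551 * cos(0)
= 551 * 1
= 551

551


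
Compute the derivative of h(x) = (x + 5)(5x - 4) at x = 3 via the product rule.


Let u(x) = x + 5 and v(x) = 5x - 4
u'(x) = 1
v'(x) = 5
Product rule: h'(x) = u'(x)*v(x) + u(x)*v'(x)
= 1 * (5x - 4) + (x + 5) * 5
At x = 3:
u(3) = 1 * 3 + 5 = 8
v(3) = 5 * 3 - 4 = 11
h'(3) = 1 * 11 + 8 * 5
= 11 + 40
= 51

51


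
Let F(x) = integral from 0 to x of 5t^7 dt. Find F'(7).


By the Fundamental Theorem of Calculus (Part 1):
If F(x) = integral from 0 to x of f(t) dt, then F'(x) = f(x)
Here f(t) = 5t^7
So F'(x) = 5x^7
Evaluate at x = 7:
F'(7) = 5 * 7^7
= 5 * 823543
= 4117715

4117715


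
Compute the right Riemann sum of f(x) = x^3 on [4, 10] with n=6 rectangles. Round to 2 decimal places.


Right Riemann sum uses right endpoints of each subinterval.
Interval: [4, 10], n = 6
dx = (10 - 4) / 6 = 1
Right endpoints: [5, 6, 7, 8, 9, 10]
f values: [125, 216, 343, 512, 729, 1000]
Sum = dx * (sum of f values)
= 1 * 2925
= 2925 = 2925.00

2925.00


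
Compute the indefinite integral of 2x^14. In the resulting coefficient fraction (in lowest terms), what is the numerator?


Apply the power rule for integration:
integral of ax^n dx = a/(n+1) * x^(n+1) + C
integral of 2x^14 dx
= 2/15 * x^15 + C
The coefficient in lowest terms is 2/15, and its numerator is 2

2


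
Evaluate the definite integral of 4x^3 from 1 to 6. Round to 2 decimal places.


Find the antiderivative of 4x^3:
F(x) = 4/4 * x^4
Apply the Fundamental Theorem of Calculus:
F(6) - F(1)
= 4/4 * 6^4 - 4/4 * 1^4
= 4/4 * (1296 - 1)
= 4/4 * 1295
= 1295 = 1295.00

1295.00


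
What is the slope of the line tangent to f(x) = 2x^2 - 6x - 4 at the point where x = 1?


The slope of the tangent line equals f'(x) at the point.
f(x) = 2x^2 - 6x - 4
f'(x) = 4x - 6
At x = 1:
f'(1) = 4 * 1 - 6
= 4 - 6
= -2

-2


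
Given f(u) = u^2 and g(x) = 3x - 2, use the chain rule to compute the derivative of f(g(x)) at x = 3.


Using the chain rule: (f(g(x)))' = f'(g(x)) * g'(x)
First, find g(3):
g(3) = 3 * 3 - 2 = 7
Next, f'(u) = 2u
And g'(x) = 3
So f'(g(3)) * g'(3)
= 2 * 7 * 3
= 42

42


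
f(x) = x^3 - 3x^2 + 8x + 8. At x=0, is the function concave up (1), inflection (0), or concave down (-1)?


Concavity is determined by the sign of f''(x).
f(x) = x^3 - 3x^2 + 8x + 8
f'(x) = 3x^2 - 6x + 8
f''(x) = 6x - 6
f''(0) = 6 * 0 - 6
= 0 - 6
= -6
Since f''(0) < 0, the function is concave down (-1)

-1


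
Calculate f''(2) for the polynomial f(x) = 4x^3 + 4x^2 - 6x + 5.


First derivative:
f'(x) = 12x^2 + 8x - 6
Second derivative:
f''(x) = 24x + 8
Substitute x = 2:
f''(2) = 24 * 2 + 8
= 48 + 8
= 56

56


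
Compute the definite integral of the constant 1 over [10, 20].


The integral of a constant k over [a, b] equals k * (b - a).
integral from 10 to 20 of 1 dx
= 1 * (20 - 10)
= 1 * 10
= 10

10


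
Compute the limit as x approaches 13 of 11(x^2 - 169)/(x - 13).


Direct substitution gives 0/0, so we factor the numerator.
Factor: 11(x^2 - 169) = 11 * (x - 13)(x + 13)
Cancel the common factor (x - 13):
11(x^2 - 169)/(x - 13) = 11 * (x + 13)
Now substitute x = 13:
= 11 * (13 + 13) = 286

286


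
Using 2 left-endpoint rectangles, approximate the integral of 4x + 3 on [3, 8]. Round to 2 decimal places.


Left Riemann sum uses left endpoints of each subinterval.
Interval: [3, 8], n = 2
dx = (8 - 3) / 2 = 5/2
Left endpoints: [3, 11/2]
f values: [15, 25]
Sum = dx * (sum of f values)
= 5/2 * 40
= 100 = 100.00

100.00


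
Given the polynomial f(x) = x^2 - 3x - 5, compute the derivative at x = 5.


Differentiate term by term using power and sum rules:
f(x) = x^2 - 3x - 5
f'(x) = 2x - 3
Substitute x = 5:
f'(5) = 2 * 5 - 3
= 10 - 3
= 7

7


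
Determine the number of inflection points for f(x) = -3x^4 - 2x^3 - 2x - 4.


Inflection points occur where f''(x) = 0 and concavity changes.
f(x) = -3x^4 - 2x^3 - 2x - 4
f'(x) = -12x^3 - 6x^2 - 2
f''(x) = -36x^2 - 12x
This is a quadratic in x. Use the discriminant to count real roots.
Discriminant = (-12)^2 - 4 * (-36) * 0
= 144 - 0
= 144
Since discriminant > 0, f''(x) = 0 has 2 distinct real solutions.
A quadratic with two distinct real roots changes sign at each root, so concavity changes at both.
Number of inflection points: 2

2


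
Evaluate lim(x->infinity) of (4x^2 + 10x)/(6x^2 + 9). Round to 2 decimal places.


For limits at infinity with equal-degree polynomials,
we compare leading coefficients.
Numerator leading term: 4x^2
Denominator leading term: 6x^2
Divide both by x^2:
lim = (4 + 10/x) / (6 + 9/x^2)
As x -> infinity, the 1/x and 1/x^2 terms vanish:
= 4/6 = 2/3 ≈ 0.67

0.67


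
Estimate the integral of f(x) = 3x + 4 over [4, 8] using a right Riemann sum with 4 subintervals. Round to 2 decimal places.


Right Riemann sum uses right endpoints of each subinterval.
Interval: [4, 8], n = 4
dx = (8 - 4) / 4 = 1
Right endpoints: [5, 6, 7, 8]
f values: [19, 22, 25, 28]
Sum = dx * (sum of f values)
= 1 * 94
= 94 = 94.00

94.00


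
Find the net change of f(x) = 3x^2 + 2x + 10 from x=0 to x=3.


Net change = f(b) - f(a)
f(x) = 3x^2 + 2x + 10
Compute f(3):
f(3) = 3 * 3^2 + 2 * 3 + 10
= 27 + 6 + 10
= 43
Compute f(0):
f(0) = 3 * 0^2 + 2 * 0 + 10
= 0 + 0 + 10
= 10
Net change = 43 - 10 = 33

33


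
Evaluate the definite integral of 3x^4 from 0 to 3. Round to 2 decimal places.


Find the antiderivative of 3x^4:
F(x) = 3/5 * x^5
Apply the Fundamental Theorem of Calculus:
F(3) - F(0)
= 3/5 * 3^5 - 3/5 * 0^5
= 3/5 * (243 - 0)
= 3/5 * 243
= 729/5 = 145.80

145.80


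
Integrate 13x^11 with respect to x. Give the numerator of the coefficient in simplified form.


Apply the power rule for integration:
integral of ax^n dx = a/(n+1) * x^(n+1) + C
integral of 13x^11 dx
= 13/12 * x^12 + C
The coefficient in lowest terms is 13/12, and its numerator is 13

13


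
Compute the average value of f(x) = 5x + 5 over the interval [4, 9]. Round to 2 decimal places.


Average value = 1/(b-a) * integral from a to b of f(x) dx
First compute the integral of 5x + 5:
F(x) = (5/2)x^2 + 5x
F(9) = 5/2 * 81 + 5 * 9 = 495/2
F(4) = 5/2 * 16 + 5 * 4 = 60
Integral = 495/2 - 60 = 375/2
Average = (375/2) / (9 - 4) = (375/2) / 5
= 75/2 = 37.50

37.50


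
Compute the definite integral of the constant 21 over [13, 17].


The integral of a constant k over [a, b] equals k * (b - a).
integral from 13 to 17 of 21 dx
= 21 * (17 - 13)
= 21 * 4
= 84

84


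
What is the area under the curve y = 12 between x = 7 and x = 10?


The area under a constant function y = 12 is a rectangle.
Width = 10 - 7 = 3
Height = 12
Area = width * height
= 3 * 12
= 36

36


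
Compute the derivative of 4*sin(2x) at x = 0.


Apply the chain rule to differentiate 4*sin(2x):
d/dx [4*sin(2x)]
= 4 * cos(2x) * d/dx(2x)
= 4 * 2 * cos(2x)
= 8 * cos(2x)
Evaluate at x = 0:
= 8 * cos(0)
= 8 * 1
= 8

8


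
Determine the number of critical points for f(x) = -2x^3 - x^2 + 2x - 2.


Find where f'(x) = 0:
f(x) = -2x^3 - x^2 + 2x - 2
f'(x) = -6x^2 - 2x + 2
This is a quadratic in x. Use the discriminant to count real roots.
Discriminant = (-2)^2 - 4 * (-6) * 2
= 4 - (-48)
= 52
Since discriminant > 0, f'(x) = 0 has 2 real solutions.
Number of critical points: 2

2


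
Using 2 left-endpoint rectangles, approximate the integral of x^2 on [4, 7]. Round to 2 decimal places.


Left Riemann sum uses left endpoints of each subinterval.
Interval: [4, 7], n = 2
dx = (7 - 4) / 2 = 3/2
Left endpoints: [4, 11/2]
f values: [16, 121/4]
Sum = dx * (sum of f values)
= 3/2 * 185/4
= 555/8 ≈ 69.38

69.38


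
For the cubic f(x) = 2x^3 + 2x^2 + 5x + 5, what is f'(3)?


Differentiate f(x) = 2x^3 + 2x^2 + 5x + 5 term by term:
f'(x) = 6x^2 + 4x + 5
Substitute x = 3:
f'(3) = 6 * 3^2 + 4 * 3 + 5
= 54 + 12 + 5
= 71

71


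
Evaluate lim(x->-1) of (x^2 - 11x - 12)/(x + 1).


Direct substitution gives 0/0, so we factor the numerator.
Factor: (x^2 - 11x - 12) = (x + 1)(x - 12)
Cancel the common factor (x + 1):
(x^2 - 11x - 12)/(x + 1) = (x - 12)
Now substitute x = -1:
= (-1) - (12) = -13

-13


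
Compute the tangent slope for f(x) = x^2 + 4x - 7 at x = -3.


The slope of the tangent line equals f'(x) at the point.
f(x) = x^2 + 4x - 7
f'(x) = 2x + 4
At x = -3:
f'(-3) = 2 * (-3) + 4
= -6 + 4
= -2

-2


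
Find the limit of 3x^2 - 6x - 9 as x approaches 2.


Since polynomials are continuous, we use direct substitution.
lim(x->2) of 3x^2 - 6x - 9
= 3 * 2^2 - 6 * 2 - 9
= 12 - 12 - 9
= -9

-9


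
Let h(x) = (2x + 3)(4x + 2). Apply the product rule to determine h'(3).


Let u(x) = 2x + 3 and v(x) = 4x + 2
u'(x) = 2
v'(x) = 4
Product rule: h'(x) = u'(x)*v(x) + u(x)*v'(x)
= 2 * (4x + 2) + (2x + 3) * 4
At x = 3:
u(3) = 2 * 3 + 3 = 9
v(3) = 4 * 3 + 2 = 14
h'(3) = 2 * 14 + 9 * 4
= 28 + 36
= 64

64


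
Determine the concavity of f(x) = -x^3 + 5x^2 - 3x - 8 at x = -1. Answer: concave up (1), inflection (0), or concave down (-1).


Concavity is determined by the sign of f''(x).
f(x) = -x^3 + 5x^2 - 3x - 8
f'(x) = -3x^2 + 10x - 3
f''(x) = -6x + 10
f''(-1) = -6 * (-1) + 10
= 6 + 10
= 16
Since f''(-1) > 0, the function is concave up (1)

1


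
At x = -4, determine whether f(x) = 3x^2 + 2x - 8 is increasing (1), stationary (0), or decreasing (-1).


Compute f'(x) to determine behavior:
f'(x) = 6x + 2
f'(-4) = 6 * (-4) + 2
= -24 + 2
= -22
Since f'(-4) < 0, the function is decreasing (-1)

-1


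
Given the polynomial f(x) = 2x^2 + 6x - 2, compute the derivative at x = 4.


Differentiate term by term using power and sum rules:
f(x) = 2x^2 + 6x - 2
f'(x) = 4x + 6
Substitute x = 4:
f'(4) = 4 * 4 + 6
= 16 + 6
= 22

22


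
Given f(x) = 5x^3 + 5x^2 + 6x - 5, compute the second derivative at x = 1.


First derivative:
f'(x) = 15x^2 + 10x + 6
Second derivative:
f''(x) = 30x + 10
Substitute x = 1:
f''(1) = 30 * 1 + 10
= 30 + 10
= 40

40


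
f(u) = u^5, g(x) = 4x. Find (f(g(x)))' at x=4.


Using the chain rule: (f(g(x)))' = f'(g(x)) * g'(x)
First, find g(4):
g(4) = 4 * 4 + 0 = 16
Next, f'(u) = 5u^4
And g'(x) = 4
So f'(g(4)) * g'(4)
= 5 * 16^4 * 4
= 5 * 65536 * 4
= 1310720

1310720


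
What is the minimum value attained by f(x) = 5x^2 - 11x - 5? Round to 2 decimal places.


For a quadratic f(x) = ax^2 + bx + c with a > 0, the minimum is at the vertex.
Vertex x-coordinate: x = -b/(2a)
x = -(-11) / (2 * 5)
x = 11/10
Substitute back to find the minimum value:
f(11/10) = 5 * (11/10)^2 - 11 * (11/10) - 5
= 121/20 - 121/10 - 5
= -221/20 = -11.05

-11.05


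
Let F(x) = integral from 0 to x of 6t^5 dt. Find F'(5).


By the Fundamental Theorem of Calculus (Part 1):
If F(x) = integral from 0 to x of f(t) dt, then F'(x) = f(x)
Here f(t) = 6t^5
So F'(x) = 6x^5
Evaluate at x = 5:
F'(5) = 6 * 5^5
= 6 * 3125
= 18750

18750


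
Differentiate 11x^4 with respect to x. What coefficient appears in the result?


We apply the power rule: d/dx [ax^n] = a*n * x^(n-1)
d/dx [11x^4]
= 11 * 4 * x^(4-1)
= 44x^3
The coefficient is 44

44


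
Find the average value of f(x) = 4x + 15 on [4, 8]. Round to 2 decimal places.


Average value = 1/(b-a) * integral from a to b of f(x) dx
First compute the integral of 4x + 15:
F(x) = 2x^2 + 15x
F(8) = 2 * 64 + 15 * 8 = 248
F(4) = 2 * 16 + 15 * 4 = 92
Integral = 248 - 92 = 156
Average = 156 / (8 - 4) = 156 / 4
= 39 = 39.00

39.00


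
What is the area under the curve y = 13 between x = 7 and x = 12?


The area under a constant function y = 13 is a rectangle.
Width = 12 - 7 = 5
Height = 13
Area = width * height
= 5 * 13
= 65

65


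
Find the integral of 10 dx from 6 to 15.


The integral of a constant k over [a, b] equals k * (b - a).
integral from 6 to 15 of 10 dx
= 10 * (15 - 6)
= 10 * 9
= 90

90


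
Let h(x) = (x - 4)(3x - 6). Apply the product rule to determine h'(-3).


Let u(x) = x - 4 and v(x) = 3x - 6
u'(x) = 1
v'(x) = 3
Product rule: h'(x) = u'(x)*v(x) + u(x)*v'(x)
= 1 * (3x - 6) + (x - 4) * 3
At x = -3:
u(-3) = 1 * (-3) - 4 = -7
v(-3) = 3 * (-3) - 6 = -15
h'(-3) = 1 * (-15) + (-7) * 3
= -15 - 21
= -36

-36


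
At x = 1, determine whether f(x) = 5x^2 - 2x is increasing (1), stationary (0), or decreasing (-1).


Compute f'(x) to determine behavior:
f'(x) = 10x - 2
f'(1) = 10 * 1 - 2
= 10 - 2
= 8
Since f'(1) > 0, the function is increasing (1)

1


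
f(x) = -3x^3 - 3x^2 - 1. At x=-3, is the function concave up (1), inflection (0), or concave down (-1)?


Concavity is determined by the sign of f''(x).
f(x) = -3x^3 - 3x^2 - 1
f'(x) = -9x^2 - 6x
f''(x) = -18x - 6
f''(-3) = -18 * (-3) - 6
= 54 - 6
= 48
Since f''(-3) > 0, the function is concave up (1)

1


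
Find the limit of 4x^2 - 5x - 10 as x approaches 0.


Since polynomials are continuous, we use direct substitution.
lim(x->0) of 4x^2 - 5x - 10
= 4 * 0^2 - 5 * 0 - 10
= 0 + 0 - 10
= -10

-10


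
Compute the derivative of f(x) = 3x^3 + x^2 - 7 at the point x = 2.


Differentiate f(x) = 3x^3 + x^2 - 7 term by term:
f'(x) = 9x^2 + 2x
Substitute x = 2:
f'(2) = 9 * 2^2 + 2 * 2 + 0
= 36 + 4 + 0
= 40

40


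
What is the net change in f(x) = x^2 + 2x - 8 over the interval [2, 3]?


Net change = f(b) - f(a)
f(x) = x^2 + 2x - 8
Compute f(3):
f(3) = 1 * 3^2 + 2 * 3 - 8
= 9 + 6 - 8
= 7
Compute f(2):
f(2) = 1 * 2^2 + 2 * 2 - 8
= 4 + 4 - 8
= 0
Net change = 7 - 0 = 7

7


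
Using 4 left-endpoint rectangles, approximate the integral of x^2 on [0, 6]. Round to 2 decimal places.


Left Riemann sum uses left endpoints of each subinterval.
Interval: [0, 6], n = 4
dx = (6 - 0) / 4 = 3/2
Left endpoints: [0, 3/2, 3, 9/2]
f values: [0, 9/4, 9, 81/4]
Sum = dx * (sum of f values)
= 3/2 * 63/2
= 189/4 = 47.25

47.25


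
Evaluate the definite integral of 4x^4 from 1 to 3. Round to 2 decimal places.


Find the antiderivative of 4x^4:
F(x) = 4/5 * x^5
Apply the Fundamental Theorem of Calculus:
F(3) - F(1)
= 4/5 * 3^5 - 4/5 * 1^5
= 4/5 * (243 - 1)
= 4/5 * 242
= 968/5 = 193.60

193.60


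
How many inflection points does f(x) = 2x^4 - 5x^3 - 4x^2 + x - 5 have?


Inflection points occur where f''(x) = 0 and concavity changes.
f(x) = 2x^4 - 5x^3 - 4x^2 + x - 5
f'(x) = 8x^3 - 15x^2 - 8x + 1
f''(x) = 24x^2 - 30x - 8
This is a quadratic in x. Use the discriminant to count real roots.
Discriminant = (-30)^2 - 4 * 24 * (-8)
= 900 - (-768)
= 1668
Since discriminant > 0, f''(x) = 0 has 2 distinct real solutions.
A quadratic with two distinct real roots changes sign at each root, so concavity changes at both.
Number of inflection points: 2

2


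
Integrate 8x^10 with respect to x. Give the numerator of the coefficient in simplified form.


Apply the power rule for integration:
integral of ax^n dx = a/(n+1) * x^(n+1) + C
integral of 8x^10 dx
= 8/11 * x^11 + C
The coefficient in lowest terms is 8/11, and its numerator is 8

8


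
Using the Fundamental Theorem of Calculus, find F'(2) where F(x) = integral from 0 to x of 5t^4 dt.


By the Fundamental Theorem of Calculus (Part 1):
If F(x) = integral from 0 to x of f(t) dt, then F'(x) = f(x)
Here f(t) = 5t^4
So F'(x) = 5x^4
Evaluate at x = 2:
F'(2) = 5 * 2^4
= 5 * 16
= 80

80


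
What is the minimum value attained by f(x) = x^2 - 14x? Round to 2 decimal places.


For a quadratic f(x) = ax^2 + bx + c with a > 0, the minimum is at the vertex.
Vertex x-coordinate: x = -b/(2a)
x = -(-14) / (2 * 1)
x = 14/2 = 7
Substitute back to find the minimum value:
f(7) = 1 * 7^2 - 14 * 7 + 0
= 49 - 98 + 0
= -49 = -49.00

-49.00


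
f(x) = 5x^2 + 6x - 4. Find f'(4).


Differentiate term by term using power and sum rules:
f(x) = 5x^2 + 6x - 4
f'(x) = 10x + 6
Substitute x = 4:
f'(4) = 10 * 4 + 6
= 40 + 6
= 46

46
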